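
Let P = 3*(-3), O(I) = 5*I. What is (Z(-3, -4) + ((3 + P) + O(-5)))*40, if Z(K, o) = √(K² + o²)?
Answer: -1040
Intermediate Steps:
P = -9
(Z(-3, -4) + ((3 + P) + O(-5)))*40 = (√((-3)² + (-4)²) + ((3 - 9) + 5*(-5)))*40 = (√(9 + 16) + (-6 - 25))*40 = (√25 - 31)*40 = (5 - 31)*40 = -26*40 = -1040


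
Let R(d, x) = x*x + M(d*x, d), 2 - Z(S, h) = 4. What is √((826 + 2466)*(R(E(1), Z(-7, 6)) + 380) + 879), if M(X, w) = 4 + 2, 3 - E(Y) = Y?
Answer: 3*√142751 ≈ 1133.5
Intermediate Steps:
Z(S, h) = -2 (Z(S, h) = 2 - 1*4 = 2 - 4 = -2)
E(Y) = 3 - Y
M(X, w) = 6
R(d, x) = 6 + x² (R(d, x) = x*x + 6 = x² + 6 = 6 + x²)
√((826 + 2466)*(R(E(1), Z(-7, 6)) + 380) + 879) = √((826 + 2466)*((6 + (-2)²) + 380) + 879) = √(3292*((6 + 4) + 380) + 879) = √(3292*(10 + 380) + 879) = √(3292*390 + 879) = √(1283880 + 879) = √1284759 = 3*√142751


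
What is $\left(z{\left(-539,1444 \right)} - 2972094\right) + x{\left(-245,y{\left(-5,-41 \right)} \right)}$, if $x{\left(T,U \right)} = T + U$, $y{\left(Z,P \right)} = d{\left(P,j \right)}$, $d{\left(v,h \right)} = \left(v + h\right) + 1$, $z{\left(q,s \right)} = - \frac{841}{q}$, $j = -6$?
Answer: $- \frac{1602114674}{539} \approx -2.9724 \cdot 10^{6}$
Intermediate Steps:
$d{\left(v,h \right)} = 1 + h + v$ ($d{\left(v,h \right)} = \left(h + v\right) + 1 = 1 + h + v$)
$y{\left(Z,P \right)} = -5 + P$ ($y{\left(Z,P \right)} = 1 - 6 + P = -5 + P$)
$\left(z{\left(-539,1444 \right)} - 2972094\right) + x{\left(-245,y{\left(-5,-41 \right)} \right)} = \left(- \frac{841}{-539} - 2972094\right) - 291 = \left(\left(-841\right) \left(- \frac{1}{539}\right) - 2972094\right) - 291 = \left(\frac{841}{539} - 2972094\right) - 291 = - \frac{1601957825}{539} - 291 = - \frac{1602114674}{539}$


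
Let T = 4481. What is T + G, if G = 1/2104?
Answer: 9428025/2104 ≈ 4481.0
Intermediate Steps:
G = 1/2104 ≈ 0.00047529
T + G = 4481 + 1/2104 = 9428025/2104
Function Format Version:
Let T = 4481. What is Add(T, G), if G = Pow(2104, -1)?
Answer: Rational(9428025, 2104) ≈ 4481.0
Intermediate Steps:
G = Rational(1, 2104) ≈ 0.00047529
Add(T, G) = Add(4481, Rational(1, 2104)) = Rational(9428025, 2104)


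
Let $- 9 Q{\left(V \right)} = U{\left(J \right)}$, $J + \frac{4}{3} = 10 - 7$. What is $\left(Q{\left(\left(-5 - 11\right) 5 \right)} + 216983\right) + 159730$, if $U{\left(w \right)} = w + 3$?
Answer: $\frac{10171237}{27} \approx 3.7671 \cdot 10^{5}$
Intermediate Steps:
$J = \frac{5}{3}$ ($J = - \frac{4}{3} + \left(10 - 7\right) = - \frac{4}{3} + 3 = \frac{5}{3} \approx 1.6667$)
$U{\left(w \right)} = 3 + w$
$Q{\left(V \right)} = - \frac{14}{27}$ ($Q{\left(V \right)} = - \frac{3 + \frac{5}{3}}{9} = \left(- \frac{1}{9}\right) \frac{14}{3} = - \frac{14}{27}$)
$\left(Q{\left(\left(-5 - 11\right) 5 \right)} + 216983\right) + 159730 = \left(- \frac{14}{27} + 216983\right) + 159730 = \frac{5858527}{27} + 159730 = \frac{10171237}{27}$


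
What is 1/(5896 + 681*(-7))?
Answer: 1/1129 ≈ 0.00088574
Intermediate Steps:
1/(5896 + 681*(-7)) = 1/(5896 - 4767) = 1/1129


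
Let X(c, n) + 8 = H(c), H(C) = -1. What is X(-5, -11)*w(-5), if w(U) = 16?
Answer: -144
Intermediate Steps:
X(c, n) = -9 (X(c, n) = -8 - 1 = -9)
X(-5, -11)*w(-5) = -9*16 = -144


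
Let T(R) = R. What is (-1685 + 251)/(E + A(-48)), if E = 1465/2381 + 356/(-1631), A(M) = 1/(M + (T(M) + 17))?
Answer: -73322683091/19652855 ≈ -3730.9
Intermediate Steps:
A(M) = 1/(17 + 2*M) (A(M) = 1/(M + (M + 17)) = 1/(M + (17 + M)) = 1/(17 + 2*M))
E = 1541779/3883411 (E = 1465*(1/2381) + 356*(-1/1631) = 1465/2381 - 356/1631 = 1541779/3883411 ≈ 0.39702)
(-1685 + 251)/(E + A(-48)) = (-1685 + 251)/(1541779/3883411 + 1/(17 + 2*(-48))) = -1434/(1541779/3883411 + 1/(17 - 96)) = -1434/(1541779/3883411 + 1/(-79)) = -1434/(1541779/3883411 - 1/79) = -1434/117917130/306789469 = -1434*306789469/117917130 = -73322683091/19652855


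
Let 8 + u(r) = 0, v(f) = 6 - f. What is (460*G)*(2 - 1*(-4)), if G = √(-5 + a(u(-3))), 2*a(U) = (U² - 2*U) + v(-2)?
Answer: 2760*√39 ≈ 17236.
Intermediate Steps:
u(r) = -8 (u(r) = -8 + 0 = -8)
a(U) = 4 + U²/2 - U (a(U) = ((U² - 2*U) + (6 - 1*(-2)))/2 = ((U² - 2*U) + (6 + 2))/2 = ((U² - 2*U) + 8)/2 = (8 + U² - 2*U)/2 = 4 + U²/2 - U)
G = √39 (G = √(-5 + (4 + (½)*(-8)² - 1*(-8))) = √(-5 + (4 + (½)*64 + 8)) = √(-5 + (4 + 32 + 8)) = √(-5 + 44) = √39 ≈ 6.2450)
(460*G)*(2 - 1*(-4)) = (460*√39)*(2 - 1*(-4)) = (460*√39)*(2 + 4) = (460*√39)*6 = 2760*√39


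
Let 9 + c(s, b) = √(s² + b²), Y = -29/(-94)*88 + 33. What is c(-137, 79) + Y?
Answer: 2404/47 + √25010 ≈ 209.29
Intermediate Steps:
Y = 2827/47 (Y = -29*(-1/94)*88 + 33 = (29/94)*88 + 33 = 1276/47 + 33 = 2827/47 ≈ 60.149)
c(s, b) = -9 + √(b² + s²) (c(s, b) = -9 + √(s² + b²) = -9 + √(b² + s²))
c(-137, 79) + Y = (-9 + √(79² + (-137)²)) + 2827/47 = (-9 + √(6241 + 18769)) + 2827/47 = (-9 + √25010) + 2827/47 = 2404/47 + √25010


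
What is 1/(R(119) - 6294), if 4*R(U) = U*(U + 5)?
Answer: -1/2605 ≈ -0.00038388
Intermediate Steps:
R(U) = U*(5 + U)/4 (R(U) = (U*(U + 5))/4 = (U*(5 + U))/4 = U*(5 + U)/4)
1/(R(119) - 6294) = 1/((1/4)*119*(5 + 119) - 6294) = 1/((1/4)*119*124 - 6294) = 1/(3689 - 6294) = 1/(-2605) = -1/2605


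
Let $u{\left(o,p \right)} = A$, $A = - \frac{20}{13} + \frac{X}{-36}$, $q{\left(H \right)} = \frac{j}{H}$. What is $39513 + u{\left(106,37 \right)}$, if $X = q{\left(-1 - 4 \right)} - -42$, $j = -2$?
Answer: $\frac{23113516}{585} \approx 39510.0$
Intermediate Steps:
$q{\left(H \right)} = - \frac{2}{H}$
$X = \frac{212}{5}$ ($X = - \frac{2}{-1 - 4} - -42 = - \frac{2}{-1 - 4} + 42 = - \frac{2}{-5} + 42 = \left(-2\right) \left(- \frac{1}{5}\right) + 42 = \frac{2}{5} + 42 = \frac{212}{5} \approx 42.4$)
$A = - \frac{1589}{585}$ ($A = - \frac{20}{13} + \frac{212}{5 \left(-36\right)} = \left(-20\right) \frac{1}{13} + \frac{212}{5} \left(- \frac{1}{36}\right) = - \frac{20}{13} - \frac{53}{45} = - \frac{1589}{585} \approx -2.7162$)
$u{\left(o,p \right)} = - \frac{1589}{585}$
$39513 + u{\left(106,37 \right)} = 39513 - \frac{1589}{585} = \frac{23113516}{585}$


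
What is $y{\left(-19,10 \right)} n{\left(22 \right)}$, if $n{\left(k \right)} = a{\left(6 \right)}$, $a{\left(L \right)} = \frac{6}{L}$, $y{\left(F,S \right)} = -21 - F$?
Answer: $-2$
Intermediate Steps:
$n{\left(k \right)} = 1$ ($n{\left(k \right)} = \frac{6}{6} = 6 \cdot \frac{1}{6} = 1$)
$y{\left(-19,10 \right)} n{\left(22 \right)} = \left(-21 - -19\right) 1 = \left(-21 + 19\right) 1 = \left(-2\right) 1 = -2$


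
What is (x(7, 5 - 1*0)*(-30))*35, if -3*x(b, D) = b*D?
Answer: 12250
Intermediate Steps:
x(b, D) = -D*b/3 (x(b, D) = -b*D/3 = -D*b/3)
(x(7, 5 - 1*0)*(-30))*35 = (-1/3*(5 - 1*0)*7*(-30))*35 = (-1/3*(5 + 0)*7*(-30))*35 = (-1/3*5*7*(-30))*35 = -35/3*(-30)*35 = 350*35 = 12250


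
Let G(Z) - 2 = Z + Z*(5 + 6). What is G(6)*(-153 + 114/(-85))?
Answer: -970806/85 ≈ -11421.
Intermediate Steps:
G(Z) = 2 + 12*Z (G(Z) = 2 + (Z + Z*(5 + 6)) = 2 + (Z + Z*11) = 2 + (Z + 11*Z) = 2 + 12*Z)
G(6)*(-153 + 114/(-85)) = (2 + 12*6)*(-153 + 114/(-85)) = (2 + 72)*(-153 + 114*(-1/85)) = 74*(-153 - 114/85) = 74*(-13119/85) = -970806/85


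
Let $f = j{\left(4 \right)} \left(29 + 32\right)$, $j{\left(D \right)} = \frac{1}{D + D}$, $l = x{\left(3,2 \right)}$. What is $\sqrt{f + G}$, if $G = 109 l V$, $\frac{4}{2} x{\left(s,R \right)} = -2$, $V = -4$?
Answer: $\frac{13 \sqrt{42}}{4} \approx 21.062$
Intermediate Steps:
$x{\left(s,R \right)} = -1$ ($x{\left(s,R \right)} = \frac{1}{2} \left(-2\right) = -1$)
$l = -1$
$j{\left(D \right)} = \frac{1}{2 D}$
$f = \frac{61}{8}$ ($f = \frac{1}{2 \cdot 4} \left(29 + 32\right) = \frac{1}{2} \cdot \frac{1}{4} \cdot 61 = \frac{1}{8} \cdot 61 = \frac{61}{8} \approx 7.625$)
$G = 436$ ($G = 109 \left(-1\right) \left(-4\right) = \left(-109\right) \left(-4\right) = 436$)
$\sqrt{f + G} = \sqrt{\frac{61}{8} + 436} = \sqrt{\frac{3549}{8}} = \frac{13 \sqrt{42}}{4}$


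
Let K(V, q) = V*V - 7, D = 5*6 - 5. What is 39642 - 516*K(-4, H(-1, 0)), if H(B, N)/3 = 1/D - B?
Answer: 34998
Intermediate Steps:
D = 25 (D = 30 - 5 = 25)
H(B, N) = 3/25 - 3*B (H(B, N) = 3*(1/25 - B) = 3/25 - 3*B)
K(V, q) = -7 + V² (K(V, q) = V² - 7 = -7 + V²)
39642 - 516*K(-4, H(-1, 0)) = 39642 - 516*(-7 + (-4)²) = 39642 - 516*(-7 + 16) = 39642 - 516*9 = 39642 - 4644 = 34998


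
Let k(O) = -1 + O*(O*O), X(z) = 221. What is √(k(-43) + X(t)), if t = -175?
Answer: I*√79287 ≈ 281.58*I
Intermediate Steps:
k(O) = -1 + O³ (k(O) = -1 + O*O² = -1 + O³)
√(k(-43) + X(t)) = √((-1 + (-43)³) + 221) = √((-1 - 79507) + 221) = √(-79508 + 221) = √(-79287) = I*√79287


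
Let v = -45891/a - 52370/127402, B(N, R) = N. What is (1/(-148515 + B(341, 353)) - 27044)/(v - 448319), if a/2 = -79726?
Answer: 20351159483965175382/337369249180190137079 ≈ 0.060323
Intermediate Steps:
a = -159452 (a = 2*(-79726) = -159452)
v = -1251948029/10157251852 (v = -45891/(-159452) - 52370/127402 = -45891*(-1/159452) - 52370*1/127402 = 45891/159452 - 26185/63701 = -1251948029/10157251852 ≈ -0.12326)
(1/(-148515 + B(341, 353)) - 27044)/(v - 448319) = (1/(-148515 + 341) - 27044)/(-1251948029/10157251852 - 448319) = (1/(-148174) - 27044)/(-4553690244984817/10157251852) = (-1/148174 - 27044)*(-10157251852/4553690244984817) = -4007217657/148174*(-10157251852/4553690244984817) = 20351159483965175382/337369249180190137079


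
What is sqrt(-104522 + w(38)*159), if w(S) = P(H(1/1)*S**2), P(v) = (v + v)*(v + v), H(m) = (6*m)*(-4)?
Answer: sqrt(763860277174) ≈ 8.7399e+5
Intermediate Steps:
H(m) = -24*m
P(v) = 4*v**2 (P(v) = (2*v)*(2*v) = 4*v**2)
w(S) = 2304*S**4 (w(S) = 4*((-24/1)*S**2)**2 = 4*((-24*1)*S**2)**2 = 4*(-24*S**2)**2 = 4*(576*S**4) = 2304*S**4)
sqrt(-104522 + w(38)*159) = sqrt(-104522 + (2304*38**4)*159) = sqrt(-104522 + (2304*2085136)*159) = sqrt(-104522 + 4804153344*159) = sqrt(-104522 + 763860381696) = sqrt(763860277174)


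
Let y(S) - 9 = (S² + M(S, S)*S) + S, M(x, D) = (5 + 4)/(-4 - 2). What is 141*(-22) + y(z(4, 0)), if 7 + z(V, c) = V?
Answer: -6165/2 ≈ -3082.5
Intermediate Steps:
M(x, D) = -3/2 (M(x, D) = 9/(-6) = 9*(-⅙) = -3/2)
z(V, c) = -7 + V
y(S) = 9 + S² - S/2 (y(S) = 9 + ((S² - 3*S/2) + S) = 9 + (S² - S/2) = 9 + S² - S/2)
141*(-22) + y(z(4, 0)) = 141*(-22) + (9 + (-7 + 4)² - (-7 + 4)/2) = -3102 + (9 + (-3)² - ½*(-3)) = -3102 + (9 + 9 + 3/2) = -3102 + 39/2 = -6165/2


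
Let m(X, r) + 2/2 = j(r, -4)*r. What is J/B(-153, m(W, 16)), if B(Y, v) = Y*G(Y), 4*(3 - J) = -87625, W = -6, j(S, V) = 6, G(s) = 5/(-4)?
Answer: 87637/765 ≈ 114.56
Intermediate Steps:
G(s) = -5/4 (G(s) = 5*(-¼) = -5/4)
J = 87637/4 (J = 3 - ¼*(-87625) = 3 + 87625/4 = 87637/4 ≈ 21909.)
m(X, r) = -1 + 6*r
B(Y, v) = -5*Y/4 (B(Y, v) = Y*(-5/4) = -5*Y/4)
J/B(-153, m(W, 16)) = 87637/(4*((-5/4*(-153)))) = 87637/(4*(765/4)) = (87637/4)*(4/765) = 87637/765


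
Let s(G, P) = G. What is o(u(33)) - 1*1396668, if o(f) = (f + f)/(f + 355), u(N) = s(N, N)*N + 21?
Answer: -409223280/293 ≈ -1.3967e+6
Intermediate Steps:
u(N) = 21 + N² (u(N) = N*N + 21 = N² + 21 = 21 + N²)
o(f) = 2*f/(355 + f) (o(f) = (2*f)/(355 + f) = 2*f/(355 + f))
o(u(33)) - 1*1396668 = 2*(21 + 33²)/(355 + (21 + 33²)) - 1*1396668 = 2*(21 + 1089)/(355 + (21 + 1089)) - 1396668 = 2*1110/(355 + 1110) - 1396668 = 2*1110/1465 - 1396668 = 2*1110*(1/1465) - 1396668 = 444/293 - 1396668 = -409223280/293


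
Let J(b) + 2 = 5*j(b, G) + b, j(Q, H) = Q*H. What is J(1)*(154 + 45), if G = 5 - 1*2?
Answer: 2786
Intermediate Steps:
G = 3 (G = 5 - 2 = 3)
j(Q, H) = H*Q
J(b) = -2 + 16*b (J(b) = -2 + (5*(3*b) + b) = -2 + (15*b + b) = -2 + 16*b)
J(1)*(154 + 45) = (-2 + 16*1)*(154 + 45) = (-2 + 16)*199 = 14*199 = 2786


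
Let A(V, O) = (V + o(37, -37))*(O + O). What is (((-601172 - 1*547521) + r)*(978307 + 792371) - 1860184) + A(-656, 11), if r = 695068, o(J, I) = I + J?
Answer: -803225682366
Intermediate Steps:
A(V, O) = 2*O*V (A(V, O) = (V + (-37 + 37))*(O + O) = (V + 0)*(2*O) = V*(2*O) = 2*O*V)
(((-601172 - 1*547521) + r)*(978307 + 792371) - 1860184) + A(-656, 11) = (((-601172 - 1*547521) + 695068)*(978307 + 792371) - 1860184) + 2*11*(-656) = (((-601172 - 547521) + 695068)*1770678 - 1860184) - 14432 = ((-1148693 + 695068)*1770678 - 1860184) - 14432 = (-453625*1770678 - 1860184) - 14432 = (-803223807750 - 1860184) - 14432 = -803225667934 - 14432 = -803225682366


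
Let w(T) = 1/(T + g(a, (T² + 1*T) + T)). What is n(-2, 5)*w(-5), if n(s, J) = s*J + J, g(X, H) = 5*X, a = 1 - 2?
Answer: ½ ≈ 0.50000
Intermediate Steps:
a = -1
n(s, J) = J + J*s (n(s, J) = J*s + J = J + J*s)
w(T) = 1/(-5 + T) (w(T) = 1/(T + 5*(-1)) = 1/(T - 5) = 1/(-5 + T))
n(-2, 5)*w(-5) = (5*(1 - 2))/(-5 - 5) = (5*(-1))/(-10) = -5*(-⅒) = ½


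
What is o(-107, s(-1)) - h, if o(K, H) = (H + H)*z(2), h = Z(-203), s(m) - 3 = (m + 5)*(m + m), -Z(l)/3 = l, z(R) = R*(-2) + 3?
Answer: -599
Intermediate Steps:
z(R) = 3 - 2*R (z(R) = -2*R + 3 = 3 - 2*R)
Z(l) = -3*l
s(m) = 3 + 2*m*(5 + m) (s(m) = 3 + (m + 5)*(m + m) = 3 + (5 + m)*(2*m) = 3 + 2*m*(5 + m))
h = 609 (h = -3*(-203) = 609)
o(K, H) = -2*H (o(K, H) = (H + H)*(3 - 2*2) = (2*H)*(3 - 4) = (2*H)*(-1) = -2*H)
o(-107, s(-1)) - h = -2*(3 + 2*(-1)² + 10*(-1)) - 1*609 = -2*(3 + 2*1 - 10) - 609 = -2*(3 + 2 - 10) - 609 = -2*(-5) - 609 = 10 - 609 = -599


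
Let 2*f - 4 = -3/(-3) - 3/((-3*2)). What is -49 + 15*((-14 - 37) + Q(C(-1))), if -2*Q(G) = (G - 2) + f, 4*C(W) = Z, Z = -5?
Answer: -3241/4 ≈ -810.25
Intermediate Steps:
f = 11/4 (f = 2 + (-3/(-3) - 3/((-3*2)))/2 = 2 + (-3*(-⅓) - 3/(-6))/2 = 2 + (1 - 3*(-⅙))/2 = 2 + (1 + ½)/2 = 2 + (½)*(3/2) = 2 + ¾ = 11/4 ≈ 2.7500)
C(W) = -5/4 (C(W) = (¼)*(-5) = -5/4)
Q(G) = -3/8 - G/2 (Q(G) = -((G - 2) + 11/4)/2 = -((-2 + G) + 11/4)/2 = -(¾ + G)/2 = -3/8 - G/2)
-49 + 15*((-14 - 37) + Q(C(-1))) = -49 + 15*((-14 - 37) + (-3/8 - ½*(-5/4))) = -49 + 15*(-51 + (-3/8 + 5/8)) = -49 + 15*(-51 + ¼) = -49 + 15*(-203/4) = -49 - 3045/4 = -3241/4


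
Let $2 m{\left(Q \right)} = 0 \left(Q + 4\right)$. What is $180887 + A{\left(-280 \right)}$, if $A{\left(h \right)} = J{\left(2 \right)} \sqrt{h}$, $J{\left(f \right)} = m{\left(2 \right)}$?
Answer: $180887$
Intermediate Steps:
$m{\left(Q \right)} = 0$ ($m{\left(Q \right)} = \frac{0 \left(Q + 4\right)}{2} = \frac{0 \left(4 + Q\right)}{2} = \frac{1}{2} \cdot 0 = 0$)
$J{\left(f \right)} = 0$
$A{\left(h \right)} = 0$ ($A{\left(h \right)} = 0 \sqrt{h} = 0$)
$180887 + A{\left(-280 \right)} = 180887 + 0 = 180887$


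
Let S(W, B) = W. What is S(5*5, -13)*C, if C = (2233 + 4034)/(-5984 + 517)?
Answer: -156675/5467 ≈ -28.658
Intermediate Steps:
C = -6267/5467 (C = 6267/(-5467) = 6267*(-1/5467) = -6267/5467 ≈ -1.1463)
S(5*5, -13)*C = (5*5)*(-6267/5467) = 25*(-6267/5467) = -156675/5467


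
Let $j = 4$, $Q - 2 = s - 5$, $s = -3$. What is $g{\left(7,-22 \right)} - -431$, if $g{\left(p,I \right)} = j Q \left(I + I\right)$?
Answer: $1487$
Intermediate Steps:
$Q = -6$ ($Q = 2 - 8 = -6$)
$g{\left(p,I \right)} = - 48 I$ ($g{\left(p,I \right)} = 4 \left(-6\right) \left(I + I\right) = - 24 \cdot 2 I = - 48 I$)
$g{\left(7,-22 \right)} - -431 = \left(-48\right) \left(-22\right) - -431 = 1056 + 431 = 1487$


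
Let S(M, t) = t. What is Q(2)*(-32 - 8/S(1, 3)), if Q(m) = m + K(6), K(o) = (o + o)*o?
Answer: -7696/3 ≈ -2565.3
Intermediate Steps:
K(o) = 2*o² (K(o) = (2*o)*o = 2*o²)
Q(m) = 72 + m (Q(m) = m + 2*6² = m + 2*36 = m + 72 = 72 + m)
Q(2)*(-32 - 8/S(1, 3)) = (72 + 2)*(-32 - 8/3) = 74*(-32 - 8*⅓) = 74*(-32 - 8/3) = 74*(-104/3) = -7696/3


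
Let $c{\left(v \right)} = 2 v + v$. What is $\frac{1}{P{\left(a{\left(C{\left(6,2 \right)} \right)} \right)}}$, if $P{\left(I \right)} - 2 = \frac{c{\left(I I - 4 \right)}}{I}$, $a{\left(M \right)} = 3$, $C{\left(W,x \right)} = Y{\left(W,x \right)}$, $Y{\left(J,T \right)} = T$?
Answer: $\frac{1}{7} \approx 0.14286$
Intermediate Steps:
$C{\left(W,x \right)} = x$
$c{\left(v \right)} = 3 v$
$P{\left(I \right)} = 2 + \frac{-12 + 3 I^{2}}{I}$ ($P{\left(I \right)} = 2 + \frac{3 \left(I I - 4\right)}{I} = 2 + \frac{3 \left(I^{2} - 4\right)}{I} = 2 + \frac{3 \left(-4 + I^{2}\right)}{I} = 2 + \frac{-12 + 3 I^{2}}{I}$)
$\frac{1}{P{\left(a{\left(C{\left(6,2 \right)} \right)} \right)}} = \frac{1}{2 - \frac{12}{3} + 3 \cdot 3} = \frac{1}{2 - 4 + 9} = \frac{1}{7}$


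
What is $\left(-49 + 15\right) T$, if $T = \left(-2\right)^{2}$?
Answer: $-136$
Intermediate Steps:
$T = 4$
$\left(-49 + 15\right) T = \left(-49 + 15\right) 4 = \left(-34\right) 4 = -136$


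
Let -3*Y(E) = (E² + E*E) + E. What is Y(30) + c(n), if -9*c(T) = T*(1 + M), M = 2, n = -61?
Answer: -1769/3 ≈ -589.67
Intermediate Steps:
Y(E) = -2*E²/3 - E/3 (Y(E) = -((E² + E*E) + E)/3 = -((E² + E²) + E)/3 = -(2*E² + E)/3 = -(E + 2*E²)/3 = -2*E²/3 - E/3)
c(T) = -T/3 (c(T) = -T*(1 + 2)/9 = -T*3/9 = -T/3)
Y(30) + c(n) = -⅓*30*(1 + 2*30) - ⅓*(-61) = -⅓*30*(1 + 60) + 61/3 = -⅓*30*61 + 61/3 = -610 + 61/3 = -1769/3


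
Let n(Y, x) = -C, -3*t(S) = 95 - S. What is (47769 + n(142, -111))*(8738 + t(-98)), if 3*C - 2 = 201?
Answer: 3723709184/9 ≈ 4.1375e+8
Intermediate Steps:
C = 203/3 (C = 2/3 + (1/3)*201 = 2/3 + 67 = 203/3 ≈ 67.667)
t(S) = -95/3 + S/3 (t(S) = -(95 - S)/3 = -95/3 + S/3)
n(Y, x) = -203/3 (n(Y, x) = -1*203/3 = -203/3)
(47769 + n(142, -111))*(8738 + t(-98)) = (47769 - 203/3)*(8738 + (-95/3 + (1/3)*(-98))) = 143104*(8738 + (-95/3 - 98/3))/3 = 143104*(8738 - 193/3)/3 = (143104/3)*(26021/3) = 3723709184/9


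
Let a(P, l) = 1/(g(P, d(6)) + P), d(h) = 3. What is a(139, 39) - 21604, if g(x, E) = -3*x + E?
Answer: -5941101/275 ≈ -21604.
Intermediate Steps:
g(x, E) = E - 3*x
a(P, l) = 1/(3 - 2*P) (a(P, l) = 1/((3 - 3*P) + P) = 1/(3 - 2*P))
a(139, 39) - 21604 = -1/(-3 + 2*139) - 21604 = -1/(-3 + 278) - 21604 = -1/275 - 21604 = -5941101/275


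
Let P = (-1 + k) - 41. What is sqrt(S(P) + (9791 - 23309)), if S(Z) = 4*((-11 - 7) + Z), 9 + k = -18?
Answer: I*sqrt(13866) ≈ 117.75*I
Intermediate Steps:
k = -27 (k = -9 - 18 = -27)
P = -69 (P = (-1 - 27) - 41 = -28 - 41 = -69)
S(Z) = -72 + 4*Z (S(Z) = 4*(-18 + Z) = -72 + 4*Z)
sqrt(S(P) + (9791 - 23309)) = sqrt((-72 + 4*(-69)) + (9791 - 23309)) = sqrt((-72 - 276) - 13518) = sqrt(-348 - 13518) = sqrt(-13866) = I*sqrt(13866)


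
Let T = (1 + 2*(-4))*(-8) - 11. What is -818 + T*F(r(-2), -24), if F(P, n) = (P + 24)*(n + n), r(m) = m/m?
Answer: -54818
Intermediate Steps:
r(m) = 1
T = 45 (T = (1 - 8)*(-8) - 11 = -7*(-8) - 11 = 56 - 11 = 45)
F(P, n) = 2*n*(24 + P) (F(P, n) = (24 + P)*(2*n) = 2*n*(24 + P))
-818 + T*F(r(-2), -24) = -818 + 45*(2*(-24)*(24 + 1)) = -818 + 45*(2*(-24)*25) = -818 + 45*(-1200) = -818 - 54000 = -54818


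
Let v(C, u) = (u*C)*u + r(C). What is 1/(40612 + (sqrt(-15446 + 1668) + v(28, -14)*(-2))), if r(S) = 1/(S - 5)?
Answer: 7838699/232310646219 - 43907*I*sqrt(2)/464621292438 ≈ 3.3742e-5 - 1.3364e-7*I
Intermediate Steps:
r(S) = 1/(-5 + S)
v(C, u) = 1/(-5 + C) + C*u**2 (v(C, u) = (u*C)*u + 1/(-5 + C) = (C*u)*u + 1/(-5 + C) = C*u**2 + 1/(-5 + C) = 1/(-5 + C) + C*u**2)
1/(40612 + (sqrt(-15446 + 1668) + v(28, -14)*(-2))) = 1/(40612 + (sqrt(-15446 + 1668) + ((1 + 28*(-14)**2*(-5 + 28))/(-5 + 28))*(-2))) = 1/(40612 + (sqrt(-13778) + ((1 + 28*196*23)/23)*(-2))) = 1/(40612 + (83*I*sqrt(2) + ((1 + 126224)/23)*(-2))) = 1/(40612 + (83*I*sqrt(2) + ((1/23)*126225)*(-2))) = 1/(40612 + (83*I*sqrt(2) + (126225/23)*(-2))) = 1/(40612 + (83*I*sqrt(2) - 252450/23)) = 1/(40612 + (-252450/23 + 83*I*sqrt(2))) = 1/(681626/23 + 83*I*sqrt(2))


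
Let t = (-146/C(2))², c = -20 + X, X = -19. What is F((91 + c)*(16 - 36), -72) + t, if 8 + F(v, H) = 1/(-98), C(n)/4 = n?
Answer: 254841/784 ≈ 325.05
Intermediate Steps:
C(n) = 4*n
c = -39 (c = -20 - 19 = -39)
F(v, H) = -785/98 (F(v, H) = -8 + 1/(-98) = -8 - 1/98 = -785/98)
t = 5329/16 (t = (-146/(4*2))² = (-146/8)² = (-146*⅛)² = (-73/4)² = 5329/16 ≈ 333.06)
F((91 + c)*(16 - 36), -72) + t = -785/98 + 5329/16 = 254841/784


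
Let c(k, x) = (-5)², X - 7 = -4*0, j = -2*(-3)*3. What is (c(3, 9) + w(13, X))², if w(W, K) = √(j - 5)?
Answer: (25 + √13)² ≈ 818.28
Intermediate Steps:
j = 18 (j = 6*3 = 18)
X = 7 (X = 7 - 4*0 = 7 + 0 = 7)
c(k, x) = 25
w(W, K) = √13 (w(W, K) = √(18 - 5) = √13)
(c(3, 9) + w(13, X))² = (25 + √13)²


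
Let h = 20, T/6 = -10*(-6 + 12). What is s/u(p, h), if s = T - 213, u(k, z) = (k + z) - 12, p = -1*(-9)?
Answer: -573/17 ≈ -33.706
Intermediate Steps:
T = -360 (T = 6*(-10*(-6 + 12)) = 6*(-10*6) = 6*(-60) = -360)
p = 9
u(k, z) = -12 + k + z
s = -573 (s = -360 - 213 = -573)
s/u(p, h) = -573/(-12 + 9 + 20) = -573/17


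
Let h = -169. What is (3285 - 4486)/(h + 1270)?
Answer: -1201/1101 ≈ -1.0908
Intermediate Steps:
(3285 - 4486)/(h + 1270) = (3285 - 4486)/(-169 + 1270) = -1201/1101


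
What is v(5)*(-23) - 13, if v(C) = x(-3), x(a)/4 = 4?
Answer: -381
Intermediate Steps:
x(a) = 16 (x(a) = 4*4 = 16)
v(C) = 16
v(5)*(-23) - 13 = 16*(-23) - 13 = -368 - 13 = -381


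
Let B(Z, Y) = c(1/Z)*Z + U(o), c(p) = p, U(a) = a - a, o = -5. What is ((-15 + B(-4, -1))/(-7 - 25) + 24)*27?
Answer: 10557/16 ≈ 659.81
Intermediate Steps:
U(a) = 0
B(Z, Y) = 1 (B(Z, Y) = Z/Z + 0 = 1 + 0 = 1)
((-15 + B(-4, -1))/(-7 - 25) + 24)*27 = ((-15 + 1)/(-7 - 25) + 24)*27 = (-14/(-32) + 24)*27 = (-14*(-1/32) + 24)*27 = (7/16 + 24)*27 = (391/16)*27 = 10557/16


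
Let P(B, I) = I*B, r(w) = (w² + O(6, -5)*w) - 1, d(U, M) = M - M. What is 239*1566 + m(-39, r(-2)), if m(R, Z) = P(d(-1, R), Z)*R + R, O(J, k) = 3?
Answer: 374235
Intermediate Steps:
d(U, M) = 0
r(w) = -1 + w² + 3*w (r(w) = (w² + 3*w) - 1 = -1 + w² + 3*w)
P(B, I) = B*I
m(R, Z) = R (m(R, Z) = (0*Z)*R + R = 0*R + R = 0 + R = R)
239*1566 + m(-39, r(-2)) = 239*1566 - 39 = 374274 - 39 = 374235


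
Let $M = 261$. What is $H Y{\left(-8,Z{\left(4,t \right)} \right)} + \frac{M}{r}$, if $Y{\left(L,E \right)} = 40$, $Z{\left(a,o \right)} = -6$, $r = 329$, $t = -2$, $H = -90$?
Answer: $- \frac{1184139}{329} \approx -3599.2$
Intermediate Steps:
$H Y{\left(-8,Z{\left(4,t \right)} \right)} + \frac{M}{r} = \left(-90\right) 40 + \frac{261}{329} = -3600 + 261 \cdot \frac{1}{329} = -3600 + \frac{261}{329} = - \frac{1184139}{329}$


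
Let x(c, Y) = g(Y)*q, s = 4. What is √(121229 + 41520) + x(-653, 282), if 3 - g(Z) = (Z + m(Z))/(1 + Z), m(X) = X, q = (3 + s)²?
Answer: 13965/283 + √162749 ≈ 452.77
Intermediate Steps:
q = 49 (q = (3 + 4)² = 7² = 49)
g(Z) = 3 - 2*Z/(1 + Z) (g(Z) = 3 - (Z + Z)/(1 + Z) = 3 - 2*Z/(1 + Z))
x(c, Y) = 49*(3 + Y)/(1 + Y) (x(c, Y) = ((3 + Y)/(1 + Y))*49 = 49*(3 + Y)/(1 + Y))
√(121229 + 41520) + x(-653, 282) = √(121229 + 41520) + 49*(3 + 282)/(1 + 282) = √162749 + 49*285/283 = √162749 + 49*(1/283)*285 = √162749 + 13965/283 = 13965/283 + √162749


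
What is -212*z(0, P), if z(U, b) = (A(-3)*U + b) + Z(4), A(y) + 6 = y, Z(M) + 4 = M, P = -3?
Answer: 636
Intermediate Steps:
Z(M) = -4 + M
A(y) = -6 + y
z(U, b) = b - 9*U (z(U, b) = ((-6 - 3)*U + b) + (-4 + 4) = (-9*U + b) + 0 = (b - 9*U) + 0 = b - 9*U)
-212*z(0, P) = -212*(-3 - 9*0) = -212*(-3 + 0) = -212*(-3) = 636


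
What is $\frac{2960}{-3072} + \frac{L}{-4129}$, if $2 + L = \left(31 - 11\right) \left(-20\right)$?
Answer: $- \frac{686681}{792768} \approx -0.86618$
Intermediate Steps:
$L = -402$ ($L = -2 + \left(31 - 11\right) \left(-20\right) = -2 + 20 \left(-20\right) = -2 - 400 = -402$)
$\frac{2960}{-3072} + \frac{L}{-4129} = \frac{2960}{-3072} - \frac{402}{-4129} = 2960 \left(- \frac{1}{3072}\right) - - \frac{402}{4129} = - \frac{185}{192} + \frac{402}{4129} = - \frac{686681}{792768}$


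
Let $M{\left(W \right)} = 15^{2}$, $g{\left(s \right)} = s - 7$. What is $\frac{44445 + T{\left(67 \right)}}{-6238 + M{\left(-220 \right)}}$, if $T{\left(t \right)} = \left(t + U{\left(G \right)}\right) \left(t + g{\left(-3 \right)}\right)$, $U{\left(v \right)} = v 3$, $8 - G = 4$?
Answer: $- \frac{48948}{6013} \approx -8.1404$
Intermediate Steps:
$g{\left(s \right)} = -7 + s$
$G = 4$ ($G = 8 - 4 = 4$)
$M{\left(W \right)} = 225$
$U{\left(v \right)} = 3 v$
$T{\left(t \right)} = \left(-10 + t\right) \left(12 + t\right)$ ($T{\left(t \right)} = \left(t + 3 \cdot 4\right) \left(t - 10\right) = \left(t + 12\right) \left(t - 10\right) = \left(12 + t\right) \left(-10 + t\right) = \left(-10 + t\right) \left(12 + t\right)$)
$\frac{44445 + T{\left(67 \right)}}{-6238 + M{\left(-220 \right)}} = \frac{44445 + \left(-120 + 67^{2} + 2 \cdot 67\right)}{-6238 + 225} = \frac{44445 + \left(-120 + 4489 + 134\right)}{-6013} = \left(44445 + 4503\right) \left(- \frac{1}{6013}\right) = 48948 \left(- \frac{1}{6013}\right) = - \frac{48948}{6013}$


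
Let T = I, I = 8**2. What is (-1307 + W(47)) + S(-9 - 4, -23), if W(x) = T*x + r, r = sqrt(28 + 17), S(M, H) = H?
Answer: 1678 + 3*sqrt(5) ≈ 1684.7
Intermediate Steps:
I = 64
r = 3*sqrt(5) (r = sqrt(45) = 3*sqrt(5) ≈ 6.7082)
T = 64
W(x) = 3*sqrt(5) + 64*x (W(x) = 64*x + 3*sqrt(5) = 3*sqrt(5) + 64*x)
(-1307 + W(47)) + S(-9 - 4, -23) = (-1307 + (3*sqrt(5) + 64*47)) - 23 = (-1307 + (3*sqrt(5) + 3008)) - 23 = (-1307 + (3008 + 3*sqrt(5))) - 23 = (1701 + 3*sqrt(5)) - 23 = 1678 + 3*sqrt(5)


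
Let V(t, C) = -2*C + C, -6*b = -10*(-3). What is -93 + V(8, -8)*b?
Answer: -133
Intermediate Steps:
b = -5 (b = -(-5)*(-3)/3 = -⅙*30 = -5)
V(t, C) = -C
-93 + V(8, -8)*b = -93 - 1*(-8)*(-5) = -93 + 8*(-5) = -93 - 40 = -133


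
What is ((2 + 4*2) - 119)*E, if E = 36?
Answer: -3924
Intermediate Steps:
((2 + 4*2) - 119)*E = ((2 + 4*2) - 119)*36 = ((2 + 8) - 119)*36 = (10 - 119)*36 = -109*36 = -3924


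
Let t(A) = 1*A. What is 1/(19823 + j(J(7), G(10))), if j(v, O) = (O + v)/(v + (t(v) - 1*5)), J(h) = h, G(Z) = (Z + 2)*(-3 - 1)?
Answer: 9/178366 ≈ 5.0458e-5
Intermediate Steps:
G(Z) = -8 - 4*Z (G(Z) = (2 + Z)*(-4) = -8 - 4*Z)
t(A) = A
j(v, O) = (O + v)/(-5 + 2*v) (j(v, O) = (O + v)/(v + (v - 1*5)) = (O + v)/(v + (v - 5)) = (O + v)/(v + (-5 + v)) = (O + v)/(-5 + 2*v))
1/(19823 + j(J(7), G(10))) = 1/(19823 + ((-8 - 4*10) + 7)/(-5 + 2*7)) = 1/(19823 + ((-8 - 40) + 7)/(-5 + 14)) = 1/(19823 + (-48 + 7)/9) = 1/(19823 + (1/9)*(-41)) = 1/(19823 - 41/9) = 1/(178366/9) = 9/178366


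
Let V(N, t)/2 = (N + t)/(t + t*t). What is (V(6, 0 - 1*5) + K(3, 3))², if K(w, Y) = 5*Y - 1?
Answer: 19881/100 ≈ 198.81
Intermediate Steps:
V(N, t) = 2*(N + t)/(t + t²) (V(N, t) = 2*((N + t)/(t + t*t)) = 2*((N + t)/(t + t²)) = 2*(N + t)/(t + t²))
K(w, Y) = -1 + 5*Y
(V(6, 0 - 1*5) + K(3, 3))² = (2*(6 + (0 - 1*5))/((0 - 1*5)*(1 + (0 - 1*5))) + (-1 + 5*3))² = (2*(6 + (0 - 5))/((0 - 5)*(1 + (0 - 5))) + (-1 + 15))² = (2*(6 - 5)/(-5*(1 - 5)) + 14)² = (2*(-⅕)*1/(-4) + 14)² = (2*(-⅕)*(-¼)*1 + 14)² = (⅒ + 14)² = (141/10)² = 19881/100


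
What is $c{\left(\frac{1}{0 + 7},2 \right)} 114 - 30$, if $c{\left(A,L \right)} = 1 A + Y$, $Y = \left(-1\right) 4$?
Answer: $- \frac{3288}{7} \approx -469.71$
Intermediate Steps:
$Y = -4$
$c{\left(A,L \right)} = -4 + A$ ($c{\left(A,L \right)} = 1 A - 4 = A - 4 = -4 + A$)
$c{\left(\frac{1}{0 + 7},2 \right)} 114 - 30 = \left(-4 + \frac{1}{0 + 7}\right) 114 - 30 = \left(-4 + \frac{1}{7}\right) 114 - 30 = \left(- \frac{27}{7}\right) 114 - 30 = - \frac{3078}{7} - 30 = - \frac{3288}{7}$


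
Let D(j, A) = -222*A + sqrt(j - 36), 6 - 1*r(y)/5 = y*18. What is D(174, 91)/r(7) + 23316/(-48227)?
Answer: 5518921/166300 - sqrt(138)/600 ≈ 33.167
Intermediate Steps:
r(y) = 30 - 90*y (r(y) = 30 - 5*y*18 = 30 - 90*y)
D(j, A) = sqrt(-36 + j) - 222*A (D(j, A) = -222*A + sqrt(-36 + j) = sqrt(-36 + j) - 222*A)
D(174, 91)/r(7) + 23316/(-48227) = (sqrt(-36 + 174) - 222*91)/(30 - 90*7) + 23316/(-48227) = (sqrt(138) - 20202)/(30 - 630) + 23316*(-1/48227) = (-20202 + sqrt(138))/(-600) - 804/1663 = (-20202 + sqrt(138))*(-1/600) - 804/1663 = (3367/100 - sqrt(138)/600) - 804/1663 = 5518921/166300 - sqrt(138)/600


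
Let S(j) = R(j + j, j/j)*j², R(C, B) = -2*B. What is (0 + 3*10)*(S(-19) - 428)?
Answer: -34500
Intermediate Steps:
S(j) = -2*j² (S(j) = (-2*j/j)*j² = (-2*1)*j² = -2*j²)
(0 + 3*10)*(S(-19) - 428) = (0 + 3*10)*(-2*(-19)² - 428) = (0 + 30)*(-2*361 - 428) = 30*(-722 - 428) = 30*(-1150) = -34500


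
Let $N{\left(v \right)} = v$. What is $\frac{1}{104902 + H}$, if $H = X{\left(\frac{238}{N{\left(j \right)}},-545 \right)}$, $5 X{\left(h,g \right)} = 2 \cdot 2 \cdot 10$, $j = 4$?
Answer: $\frac{1}{104910} \approx 9.532 \cdot 10^{-6}$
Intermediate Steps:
$X{\left(h,g \right)} = 8$ ($X{\left(h,g \right)} = \frac{2 \cdot 2 \cdot 10}{5} = \frac{4 \cdot 10}{5} = \frac{1}{5} \cdot 40 = 8$)
$H = 8$
$\frac{1}{104902 + H} = \frac{1}{104902 + 8} = \frac{1}{104910}$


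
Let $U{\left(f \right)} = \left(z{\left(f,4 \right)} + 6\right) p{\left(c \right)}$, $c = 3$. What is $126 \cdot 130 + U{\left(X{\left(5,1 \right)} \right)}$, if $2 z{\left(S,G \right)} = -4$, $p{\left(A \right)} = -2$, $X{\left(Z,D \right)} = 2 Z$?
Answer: $16372$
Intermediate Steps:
$z{\left(S,G \right)} = -2$ ($z{\left(S,G \right)} = \frac{1}{2} \left(-4\right) = -2$)
$U{\left(f \right)} = -8$ ($U{\left(f \right)} = \left(-2 + 6\right) \left(-2\right) = 4 \left(-2\right) = -8$)
$126 \cdot 130 + U{\left(X{\left(5,1 \right)} \right)} = 126 \cdot 130 - 8 = 16380 - 8 = 16372$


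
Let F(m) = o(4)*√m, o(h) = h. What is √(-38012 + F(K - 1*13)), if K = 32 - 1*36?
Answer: 2*√(-9503 + I*√17) ≈ 0.042296 + 194.97*I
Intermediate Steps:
K = -4 (K = 32 - 36 = -4)
F(m) = 4*√m
√(-38012 + F(K - 1*13)) = √(-38012 + 4*√(-4 - 1*13)) = √(-38012 + 4*√(-4 - 13)) = √(-38012 + 4*√(-17)) = √(-38012 + 4*(I*√17)) = √(-38012 + 4*I*√17)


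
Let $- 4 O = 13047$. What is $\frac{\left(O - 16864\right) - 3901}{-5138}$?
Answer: $\frac{96107}{20552} \approx 4.6763$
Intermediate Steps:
$O = - \frac{13047}{4}$ ($O = \left(- \frac{1}{4}\right) 13047 = - \frac{13047}{4} \approx -3261.8$)
$\frac{\left(O - 16864\right) - 3901}{-5138} = \frac{\left(- \frac{13047}{4} - 16864\right) - 3901}{-5138} = \left(- \frac{80503}{4} - 3901\right) \left(- \frac{1}{5138}\right) = \left(- \frac{96107}{4}\right) \left(- \frac{1}{5138}\right) = \frac{96107}{20552}$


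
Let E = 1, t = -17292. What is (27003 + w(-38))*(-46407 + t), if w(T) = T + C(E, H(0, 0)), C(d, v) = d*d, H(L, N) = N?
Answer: -1717707234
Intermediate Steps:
C(d, v) = d²
w(T) = 1 + T (w(T) = T + 1² = T + 1 = 1 + T)
(27003 + w(-38))*(-46407 + t) = (27003 + (1 - 38))*(-46407 - 17292) = (27003 - 37)*(-63699) = 26966*(-63699) = -1717707234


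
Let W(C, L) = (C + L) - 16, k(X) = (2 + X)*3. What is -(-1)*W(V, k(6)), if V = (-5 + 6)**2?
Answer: 9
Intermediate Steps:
k(X) = 6 + 3*X
V = 1 (V = 1**2 = 1)
W(C, L) = -16 + C + L
-(-1)*W(V, k(6)) = -(-1)*(-16 + 1 + (6 + 3*6)) = -(-1)*(-16 + 1 + (6 + 18)) = -(-1)*(-16 + 1 + 24) = -(-1)*9 = -1*(-9) = 9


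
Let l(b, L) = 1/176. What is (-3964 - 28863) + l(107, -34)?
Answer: -5777551/176 ≈ -32827.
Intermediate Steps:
l(b, L) = 1/176
(-3964 - 28863) + l(107, -34) = (-3964 - 28863) + 1/176 = -32827 + 1/176 = -5777551/176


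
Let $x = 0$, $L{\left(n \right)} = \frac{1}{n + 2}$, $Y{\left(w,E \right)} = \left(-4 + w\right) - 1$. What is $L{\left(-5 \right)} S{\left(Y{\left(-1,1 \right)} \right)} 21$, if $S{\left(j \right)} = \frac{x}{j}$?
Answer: $0$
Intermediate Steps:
$Y{\left(w,E \right)} = -5 + w$
$L{\left(n \right)} = \frac{1}{2 + n}$
$S{\left(j \right)} = 0$ ($S{\left(j \right)} = \frac{0}{j} = 0$)
$L{\left(-5 \right)} S{\left(Y{\left(-1,1 \right)} \right)} 21 = \frac{1}{2 - 5} \cdot 0 \cdot 21 = \frac{1}{-3} \cdot 0 \cdot 21 = \left(- \frac{1}{3}\right) 0 \cdot 21 = 0 \cdot 21 = 0$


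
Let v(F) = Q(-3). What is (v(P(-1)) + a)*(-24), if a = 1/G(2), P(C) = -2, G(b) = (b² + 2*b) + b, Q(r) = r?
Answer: 348/5 ≈ 69.600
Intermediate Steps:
G(b) = b² + 3*b
v(F) = -3
a = ⅒ (a = 1/(2*(3 + 2)) = 1/(2*5) = 1/10 = ⅒ ≈ 0.10000)
(v(P(-1)) + a)*(-24) = (-3 + ⅒)*(-24) = -29/10*(-24) = 348/5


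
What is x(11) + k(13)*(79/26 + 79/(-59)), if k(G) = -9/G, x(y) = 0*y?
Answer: -23463/19942 ≈ -1.1766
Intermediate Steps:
x(y) = 0
x(11) + k(13)*(79/26 + 79/(-59)) = 0 + (-9/13)*(79/26 + 79/(-59)) = 0 + (-9*1/13)*(79*(1/26) + 79*(-1/59)) = 0 - 9*(79/26 - 79/59)/13 = 0 - 9/13*2607/1534 = 0 - 23463/19942 = -23463/19942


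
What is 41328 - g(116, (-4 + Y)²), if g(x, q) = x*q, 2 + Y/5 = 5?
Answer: 27292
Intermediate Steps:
Y = 15 (Y = -10 + 5*5 = -10 + 25 = 15)
g(x, q) = q*x
41328 - g(116, (-4 + Y)²) = 41328 - (-4 + 15)²*116 = 41328 - 11²*116 = 41328 - 121*116 = 41328 - 1*14036 = 41328 - 14036 = 27292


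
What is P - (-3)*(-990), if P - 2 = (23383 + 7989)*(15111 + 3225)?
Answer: 575234024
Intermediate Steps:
P = 575236994 (P = 2 + (23383 + 7989)*(15111 + 3225) = 2 + 31372*18336 = 2 + 575236992 = 575236994)
P - (-3)*(-990) = 575236994 - (-3)*(-990) = 575236994 - 1*2970 = 575236994 - 2970 = 575234024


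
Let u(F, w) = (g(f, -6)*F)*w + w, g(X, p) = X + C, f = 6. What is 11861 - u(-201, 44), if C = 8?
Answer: 135633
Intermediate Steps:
g(X, p) = 8 + X (g(X, p) = X + 8 = 8 + X)
u(F, w) = w + 14*F*w (u(F, w) = ((8 + 6)*F)*w + w = (14*F)*w + w = 14*F*w + w = w + 14*F*w)
11861 - u(-201, 44) = 11861 - 44*(1 + 14*(-201)) = 11861 - 44*(1 - 2814) = 11861 - 44*(-2813) = 11861 - 1*(-123772) = 11861 + 123772 = 135633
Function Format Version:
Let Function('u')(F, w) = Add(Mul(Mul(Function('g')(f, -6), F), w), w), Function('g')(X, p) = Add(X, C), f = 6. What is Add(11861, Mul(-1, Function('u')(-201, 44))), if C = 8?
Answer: 135633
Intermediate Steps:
Function('g')(X, p) = Add(8, X) (Function('g')(X, p) = Add(X, 8) = Add(8, X))
Function('u')(F, w) = Add(w, Mul(14, F, w)) (Function('u')(F, w) = Add(Mul(Mul(Add(8, 6), F), w), w) = Add(Mul(Mul(14, F), w), w) = Add(Mul(14, F, w), w) = Add(w, Mul(14, F, w)))
Add(11861, Mul(-1, Function('u')(-201, 44))) = Add(11861, Mul(-1, Mul(44, Add(1, Mul(14, -201))))) = Add(11861, Mul(-1, Mul(44, Add(1, -2814)))) = Add(11861, Mul(-1, Mul(44, -2813))) = Add(11861, Mul(-1, -123772)) = Add(11861, 123772) = 135633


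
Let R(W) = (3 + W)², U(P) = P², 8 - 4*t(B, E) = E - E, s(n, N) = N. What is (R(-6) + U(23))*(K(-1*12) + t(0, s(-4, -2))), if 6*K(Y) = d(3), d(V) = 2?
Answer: 3766/3 ≈ 1255.3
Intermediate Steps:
K(Y) = ⅓ (K(Y) = (⅙)*2 = ⅓)
t(B, E) = 2 (t(B, E) = 2 - (E - E)/4 = 2 - ¼*0 = 2 + 0 = 2)
(R(-6) + U(23))*(K(-1*12) + t(0, s(-4, -2))) = ((3 - 6)² + 23²)*(⅓ + 2) = ((-3)² + 529)*(7/3) = (9 + 529)*(7/3) = 538*(7/3) = 3766/3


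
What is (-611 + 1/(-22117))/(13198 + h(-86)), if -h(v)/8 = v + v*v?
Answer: 2252248/166916999 ≈ 0.013493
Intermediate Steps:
h(v) = -8*v - 8*v² (h(v) = -8*(v + v*v) = -8*(v + v²) = -8*v - 8*v²)
(-611 + 1/(-22117))/(13198 + h(-86)) = (-611 + 1/(-22117))/(13198 - 8*(-86)*(1 - 86)) = (-611 - 1/22117)/(13198 - 8*(-86)*(-85)) = -13513488/(22117*(13198 - 58480)) = -13513488/22117/(-45282) = -13513488/22117*(-1/45282) = 2252248/166916999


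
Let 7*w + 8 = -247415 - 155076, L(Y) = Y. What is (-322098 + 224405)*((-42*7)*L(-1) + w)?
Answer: 39120282613/7 ≈ 5.5886e+9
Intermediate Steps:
w = -402499/7 (w = -8/7 + (-247415 - 155076)/7 = -8/7 + (1/7)*(-402491) = -8/7 - 402491/7 = -402499/7 ≈ -57500.)
(-322098 + 224405)*((-42*7)*L(-1) + w) = (-322098 + 224405)*(-42*7*(-1) - 402499/7) = -97693*(-294*(-1) - 402499/7) = -97693*(294 - 402499/7) = -97693*(-400441/7) = 39120282613/7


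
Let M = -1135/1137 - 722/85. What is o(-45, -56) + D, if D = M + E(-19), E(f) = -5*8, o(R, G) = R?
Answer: -9132214/96645 ≈ -94.492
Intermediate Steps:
E(f) = -40
M = -917389/96645 (M = -1135*1/1137 - 722*1/85 = -1135/1137 - 722/85 = -917389/96645 ≈ -9.4924)
D = -4783189/96645 (D = -917389/96645 - 40 = -4783189/96645 ≈ -49.492)
o(-45, -56) + D = -45 - 4783189/96645 = -9132214/96645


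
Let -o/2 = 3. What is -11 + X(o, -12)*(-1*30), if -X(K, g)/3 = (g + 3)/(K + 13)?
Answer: -887/7 ≈ -126.71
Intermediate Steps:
o = -6 (o = -2*3 = -6)
X(K, g) = -3*(3 + g)/(13 + K) (X(K, g) = -3*(g + 3)/(K + 13) = -3*(3 + g)/(13 + K))
-11 + X(o, -12)*(-1*30) = -11 + (3*(-3 - 1*(-12))/(13 - 6))*(-1*30) = -11 + (3*(-3 + 12)/7)*(-30) = -11 + (3*(1/7)*9)*(-30) = -11 + (27/7)*(-30) = -11 - 810/7 = -887/7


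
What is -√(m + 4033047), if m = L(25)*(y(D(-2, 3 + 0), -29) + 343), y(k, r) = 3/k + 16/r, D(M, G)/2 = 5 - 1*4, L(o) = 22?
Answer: -√3398156258/29 ≈ -2010.1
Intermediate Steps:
D(M, G) = 2 (D(M, G) = 2*(5 - 1*4) = 2*(5 - 4) = 2*1 = 2)
m = 219439/29 (m = 22*((3/2 + 16/(-29)) + 343) = 22*((3*(½) + 16*(-1/29)) + 343) = 22*((3/2 - 16/29) + 343) = 22*(55/58 + 343) = 22*(19949/58) = 219439/29 ≈ 7566.9)
-√(m + 4033047) = -√(219439/29 + 4033047) = -√(117177802/29) = -√3398156258/29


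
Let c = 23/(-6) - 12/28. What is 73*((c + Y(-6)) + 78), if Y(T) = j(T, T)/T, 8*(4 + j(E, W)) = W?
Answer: 914033/168 ≈ 5440.7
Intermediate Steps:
c = -179/42 (c = 23*(-1/6) - 12*1/28 = -23/6 - 3/7 = -179/42 ≈ -4.2619)
j(E, W) = -4 + W/8
Y(T) = (-4 + T/8)/T
73*((c + Y(-6)) + 78) = 73*((-179/42 + (1/8)*(-32 - 6)/(-6)) + 78) = 73*((-179/42 + (1/8)*(-1/6)*(-38)) + 78) = 73*((-179/42 + 19/24) + 78) = 73*(-583/168 + 78) = 73*(12521/168) = 914033/168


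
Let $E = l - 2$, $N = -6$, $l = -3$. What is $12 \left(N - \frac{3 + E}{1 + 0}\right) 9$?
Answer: $-432$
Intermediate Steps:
$E = -5$ ($E = -3 - 2 = -5$)
$12 \left(N - \frac{3 + E}{1 + 0}\right) 9 = 12 \left(-6 - \frac{3 - 5}{1 + 0}\right) 9 = 12 \left(-6 - - \frac{2}{1}\right) 9 = 12 \left(-6 - \left(-2\right) 1\right) 9 = 12 \left(-6 - -2\right) 9 = 12 \left(-6 + 2\right) 9 = 12 \left(-4\right) 9 = \left(-48\right) 9 = -432$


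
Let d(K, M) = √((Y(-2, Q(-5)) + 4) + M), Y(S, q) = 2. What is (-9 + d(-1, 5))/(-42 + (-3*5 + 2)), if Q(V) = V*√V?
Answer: 9/55 - √11/55 ≈ 0.10333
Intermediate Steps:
Q(V) = V^(3/2)
d(K, M) = √(6 + M) (d(K, M) = √((2 + 4) + M) = √(6 + M))
(-9 + d(-1, 5))/(-42 + (-3*5 + 2)) = (-9 + √(6 + 5))/(-42 + (-3*5 + 2)) = (-9 + √11)/(-42 + (-15 + 2)) = (-9 + √11)/(-42 - 13) = (-9 + √11)/(-55) = -(-9 + √11)/55 = 9/55 - √11/55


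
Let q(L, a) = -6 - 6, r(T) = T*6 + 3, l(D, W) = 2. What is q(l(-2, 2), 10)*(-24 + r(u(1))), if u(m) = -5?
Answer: 612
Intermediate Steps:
r(T) = 3 + 6*T (r(T) = 6*T + 3 = 3 + 6*T)
q(L, a) = -12
q(l(-2, 2), 10)*(-24 + r(u(1))) = -12*(-24 + (3 + 6*(-5))) = -12*(-24 + (3 - 30)) = -12*(-24 - 27) = -12*(-51) = 612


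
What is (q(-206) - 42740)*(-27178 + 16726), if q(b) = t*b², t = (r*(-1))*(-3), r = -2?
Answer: 3107964912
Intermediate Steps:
t = -6 (t = -2*(-1)*(-3) = 2*(-3) = -6)
q(b) = -6*b²
(q(-206) - 42740)*(-27178 + 16726) = (-6*(-206)² - 42740)*(-27178 + 16726) = (-6*42436 - 42740)*(-10452) = (-254616 - 42740)*(-10452) = -297356*(-10452) = 3107964912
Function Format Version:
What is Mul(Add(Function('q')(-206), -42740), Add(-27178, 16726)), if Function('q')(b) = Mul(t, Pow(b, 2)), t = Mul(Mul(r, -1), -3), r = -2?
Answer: 3107964912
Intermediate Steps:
t = -6 (t = Mul(Mul(-2, -1), -3) = Mul(2, -3) = -6)
Function('q')(b) = Mul(-6, Pow(b, 2))
Mul(Add(Function('q')(-206), -42740), Add(-27178, 16726)) = Mul(Add(Mul(-6, Pow(-206, 2)), -42740), Add(-27178, 16726)) = Mul(Add(Mul(-6, 42436), -42740), -10452) = Mul(Add(-254616, -42740), -10452) = Mul(-297356, -10452) = 3107964912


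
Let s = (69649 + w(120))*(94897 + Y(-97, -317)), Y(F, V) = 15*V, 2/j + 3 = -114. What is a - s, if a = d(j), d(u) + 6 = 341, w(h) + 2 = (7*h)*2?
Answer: -6429558099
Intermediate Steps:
j = -2/117 (j = 2/(-3 - 114) = 2/(-117) = 2*(-1/117) = -2/117 ≈ -0.017094)
w(h) = -2 + 14*h (w(h) = -2 + (7*h)*2 = -2 + 14*h)
d(u) = 335 (d(u) = -6 + 341 = 335)
s = 6429558434 (s = (69649 + (-2 + 14*120))*(94897 + 15*(-317)) = (69649 + (-2 + 1680))*(94897 - 4755) = (69649 + 1678)*90142 = 71327*90142 = 6429558434)
a = 335
a - s = 335 - 1*6429558434 = 335 - 6429558434 = -6429558099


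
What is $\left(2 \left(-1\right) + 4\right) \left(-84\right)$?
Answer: $-168$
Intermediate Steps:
$\left(2 \left(-1\right) + 4\right) \left(-84\right) = \left(-2 + 4\right) \left(-84\right) = 2 \left(-84\right) = -168$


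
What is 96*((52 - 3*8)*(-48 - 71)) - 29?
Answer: -319901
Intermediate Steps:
96*((52 - 3*8)*(-48 - 71)) - 29 = 96*((52 - 24)*(-119)) - 29 = 96*(28*(-119)) - 29 = 96*(-3332) - 29 = -319872 - 29 = -319901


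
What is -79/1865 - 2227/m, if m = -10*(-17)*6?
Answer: -49811/22380 ≈ -2.2257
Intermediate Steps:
m = 1020 (m = 170*6 = 1020)
-79/1865 - 2227/m = -79/1865 - 2227/1020 = -79*1/1865 - 2227*1/1020 = -79/1865 - 131/60 = -49811/22380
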